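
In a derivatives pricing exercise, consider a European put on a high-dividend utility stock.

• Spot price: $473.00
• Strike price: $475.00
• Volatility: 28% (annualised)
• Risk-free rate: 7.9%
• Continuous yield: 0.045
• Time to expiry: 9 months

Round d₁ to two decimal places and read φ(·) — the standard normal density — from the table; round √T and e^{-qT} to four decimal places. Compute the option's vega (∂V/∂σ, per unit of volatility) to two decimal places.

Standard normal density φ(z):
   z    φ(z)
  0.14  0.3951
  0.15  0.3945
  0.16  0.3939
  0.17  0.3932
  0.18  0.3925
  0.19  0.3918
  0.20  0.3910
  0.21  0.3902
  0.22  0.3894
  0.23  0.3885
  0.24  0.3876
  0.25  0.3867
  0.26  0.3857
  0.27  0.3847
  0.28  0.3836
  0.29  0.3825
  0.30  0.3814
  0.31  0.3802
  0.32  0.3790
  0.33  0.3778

σ√T = 0.28 × 0.8660 = 0.2425
d₁ = [ln(473/475) + (0.079 − 0.045 + ½·0.28²)·0.75] / (σ√T) = (-0.0042 + 0.0549) / 0.2425 = 0.2090 ≈ 0.21
√T = √0.75 = 0.8660
φ(d₁) = φ(0.21) = 0.3902
e^(−qT) = e^(−0.045·0.75) = 0.9668
vega = S·e^(−qT)·φ(d₁)·√T = 473·0.9668·0.3902·0.8660 = 154.5265
(The call has the same vega.)

154.53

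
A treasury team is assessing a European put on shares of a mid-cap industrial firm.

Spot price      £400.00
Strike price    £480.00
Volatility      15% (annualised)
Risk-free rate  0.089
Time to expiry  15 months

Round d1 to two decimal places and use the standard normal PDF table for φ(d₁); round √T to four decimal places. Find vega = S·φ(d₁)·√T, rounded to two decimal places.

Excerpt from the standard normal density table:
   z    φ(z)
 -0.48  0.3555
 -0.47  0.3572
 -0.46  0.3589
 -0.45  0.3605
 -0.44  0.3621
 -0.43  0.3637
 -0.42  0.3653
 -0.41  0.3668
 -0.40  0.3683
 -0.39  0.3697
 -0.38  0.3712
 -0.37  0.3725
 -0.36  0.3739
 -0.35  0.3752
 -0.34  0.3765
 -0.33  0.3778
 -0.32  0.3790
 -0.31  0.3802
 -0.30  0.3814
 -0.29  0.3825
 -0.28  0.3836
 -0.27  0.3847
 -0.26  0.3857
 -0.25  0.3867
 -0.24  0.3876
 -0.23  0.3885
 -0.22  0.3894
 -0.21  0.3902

T = 1.25;  σ√T = 0.1677
d₁ = [ln(400/480) + (0.089 + 0.15²/2)·1.25] / 0.1677 = [-0.1823 + 0.1253] / 0.1677 = -0.3399 which rounds to -0.34
√T = √1.25 = 1.1180
φ(d₁) = φ(-0.34) = 0.3765
vega = S·φ(d₁)·√T = 400·0.3765·1.1180 = 168.3708

168.37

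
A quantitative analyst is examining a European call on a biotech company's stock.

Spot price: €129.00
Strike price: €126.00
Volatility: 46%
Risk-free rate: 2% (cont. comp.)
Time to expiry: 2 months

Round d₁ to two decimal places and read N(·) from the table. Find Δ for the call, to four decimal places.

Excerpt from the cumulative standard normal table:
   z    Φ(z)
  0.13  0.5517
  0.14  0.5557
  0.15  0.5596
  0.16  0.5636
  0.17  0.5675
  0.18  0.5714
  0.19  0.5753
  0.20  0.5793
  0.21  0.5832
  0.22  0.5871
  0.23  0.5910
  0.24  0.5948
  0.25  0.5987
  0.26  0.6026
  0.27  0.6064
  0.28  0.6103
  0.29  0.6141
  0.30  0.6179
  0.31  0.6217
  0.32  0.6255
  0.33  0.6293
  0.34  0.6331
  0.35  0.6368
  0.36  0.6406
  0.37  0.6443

0.5948

σ√T = 0.46 × 0.4082 = 0.1878
ln(S/K) + (r + σ²/2)T = ln(129/126) + (0.02 + 0.46²/2)·0.1667 = 0.0235 + 0.0210 = 0.0445
d₁ = 0.0445 / 0.1878 = 0.2369 → 0.24
N(d₁) = N(0.24) = 0.5948
Δ_call = N(d₁) = 0.5948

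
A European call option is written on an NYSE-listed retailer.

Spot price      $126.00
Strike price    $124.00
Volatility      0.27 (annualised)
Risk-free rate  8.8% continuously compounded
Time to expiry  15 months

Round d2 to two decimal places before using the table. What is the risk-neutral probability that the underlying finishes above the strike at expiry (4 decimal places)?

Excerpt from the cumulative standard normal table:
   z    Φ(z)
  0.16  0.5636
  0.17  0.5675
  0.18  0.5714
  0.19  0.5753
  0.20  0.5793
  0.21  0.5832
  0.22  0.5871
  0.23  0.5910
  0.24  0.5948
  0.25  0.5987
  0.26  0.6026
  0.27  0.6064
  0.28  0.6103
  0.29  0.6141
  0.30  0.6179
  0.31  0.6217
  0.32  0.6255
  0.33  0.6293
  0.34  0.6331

σ√T = 0.27 × 1.1180 = 0.3019
d₁ = [ln(126/124) + (0.088 + ½·0.27²)·1.25] / (σ√T) = (0.0160 + 0.1556) / 0.3019 = 0.5683 ⇒ 0.57
d₂ = 0.5683 − 0.3019 = 0.2665 ⇒ 0.27
Risk-neutral Pr[S_T > K] = N(d₂) = N(0.27) = 0.6064

0.6064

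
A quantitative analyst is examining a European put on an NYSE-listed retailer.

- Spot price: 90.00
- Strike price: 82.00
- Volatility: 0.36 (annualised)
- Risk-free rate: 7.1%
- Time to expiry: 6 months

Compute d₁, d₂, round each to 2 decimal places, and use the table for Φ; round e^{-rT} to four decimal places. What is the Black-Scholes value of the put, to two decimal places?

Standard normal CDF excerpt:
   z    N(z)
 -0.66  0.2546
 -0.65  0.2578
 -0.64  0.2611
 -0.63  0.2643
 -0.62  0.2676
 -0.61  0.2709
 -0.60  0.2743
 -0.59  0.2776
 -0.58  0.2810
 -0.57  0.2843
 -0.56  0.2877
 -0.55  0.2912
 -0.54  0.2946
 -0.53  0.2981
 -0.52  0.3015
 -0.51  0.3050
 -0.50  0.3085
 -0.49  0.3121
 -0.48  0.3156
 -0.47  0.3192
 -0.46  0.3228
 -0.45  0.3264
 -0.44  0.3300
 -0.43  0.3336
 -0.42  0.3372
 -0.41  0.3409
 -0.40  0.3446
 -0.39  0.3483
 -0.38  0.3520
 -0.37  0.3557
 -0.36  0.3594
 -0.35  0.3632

σ√T = 0.36 × 0.7071 = 0.2546
d₁ = [ln(90/82) + (0.071 + ½·0.36²)·0.5] / (σ√T) = (0.0931 + 0.0679) / 0.2546 = 0.6324 ≈ 0.63
d₂ = 0.6324 − 0.2546 = 0.3779 ≈ 0.38
exp(−rT) = exp(−0.071·0.5) = 0.9651
N(−d₂) = N(-0.38) = 0.3520;  N(−d₁) = N(-0.63) = 0.2643
P = 82·0.9651·0.3520 − 90·0.2643 = 27.8566 − 23.7870 = 4.0696

4.07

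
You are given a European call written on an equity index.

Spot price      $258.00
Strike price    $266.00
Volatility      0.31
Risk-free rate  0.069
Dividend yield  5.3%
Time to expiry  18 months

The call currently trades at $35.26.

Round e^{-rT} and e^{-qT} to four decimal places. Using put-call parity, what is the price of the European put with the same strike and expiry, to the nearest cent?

$36.82

e^(−qT) = e^(−0.053·1.5) = 0.9236;  e^(−rT) = e^(−0.069·1.5) = 0.9017
Put-call parity: C − P = S·e^(−qT) − K·e^(−rT) = 258·0.9236 − 266·0.9017 = 238.2888 − 239.8522 = -1.5634
P = C − (C − P) = 35.26 − (-1.5634) = 36.8234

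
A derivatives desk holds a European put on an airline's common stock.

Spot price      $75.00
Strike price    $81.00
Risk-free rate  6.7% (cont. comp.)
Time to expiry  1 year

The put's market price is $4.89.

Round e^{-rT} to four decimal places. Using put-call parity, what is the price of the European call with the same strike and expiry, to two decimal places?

$4.14

e^(−rT) = e^(−0.067·1) = 0.9352
Put-call parity: C − P = S − K·e^(−rT) = 75 − 81·0.9352 = 75 − 75.7512 = -0.7512
C = P + (C − P) = 4.89 + (-0.7512) = 4.1388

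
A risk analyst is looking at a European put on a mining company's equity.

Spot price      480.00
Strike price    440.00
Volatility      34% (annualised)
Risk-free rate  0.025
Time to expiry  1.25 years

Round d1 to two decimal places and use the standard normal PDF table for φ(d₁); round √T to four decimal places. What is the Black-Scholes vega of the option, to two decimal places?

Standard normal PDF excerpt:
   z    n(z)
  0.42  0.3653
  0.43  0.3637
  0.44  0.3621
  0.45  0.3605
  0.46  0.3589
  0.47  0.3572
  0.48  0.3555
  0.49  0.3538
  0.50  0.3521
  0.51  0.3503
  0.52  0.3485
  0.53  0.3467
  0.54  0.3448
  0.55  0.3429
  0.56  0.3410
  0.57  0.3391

188.95

σ√T = 0.34·√1.25 = 0.3801
d₁ = [ln(480/440) + (0.025 + 0.34²/2)·1.25] / 0.3801 = [0.0870 + 0.1035] / 0.3801 = 0.5012 which rounds to 0.50
√T = √1.25 = 1.1180
φ(d₁) = φ(0.50) = 0.3521
vega = S·φ(d₁)·√T = 480·0.3521·1.1180 = 188.9509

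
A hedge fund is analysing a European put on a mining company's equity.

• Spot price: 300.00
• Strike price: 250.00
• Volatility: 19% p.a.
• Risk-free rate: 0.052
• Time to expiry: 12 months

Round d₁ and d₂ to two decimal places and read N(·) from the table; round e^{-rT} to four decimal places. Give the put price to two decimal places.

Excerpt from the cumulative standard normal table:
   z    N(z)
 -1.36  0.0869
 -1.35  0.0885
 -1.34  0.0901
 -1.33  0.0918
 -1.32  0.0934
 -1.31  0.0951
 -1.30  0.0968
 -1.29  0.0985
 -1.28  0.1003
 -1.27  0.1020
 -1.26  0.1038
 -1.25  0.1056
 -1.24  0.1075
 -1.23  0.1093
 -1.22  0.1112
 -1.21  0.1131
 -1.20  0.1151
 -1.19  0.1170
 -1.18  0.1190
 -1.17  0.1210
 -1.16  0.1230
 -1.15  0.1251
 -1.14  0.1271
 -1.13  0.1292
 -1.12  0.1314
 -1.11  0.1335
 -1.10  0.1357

2.62

σ√T = 0.19·√1 = 0.1900
d₁ = [ln(300/250) + (0.052 + 0.19²/2)·1] / 0.1900 = [0.1823 + 0.0701] / 0.1900 = 1.3283 ≈ 1.33
d₂ = d₁ − σ√T = 1.3283 − 0.1900 = 1.1383 ≈ 1.14
exp(−rT) = exp(−0.052·1) = 0.9493
N(−d₂) = N(-1.14) = 0.1271;  N(−d₁) = N(-1.33) = 0.0918
P = 250·0.9493·0.1271 − 300·0.0918 = 30.1640 − 27.5400 = 2.6240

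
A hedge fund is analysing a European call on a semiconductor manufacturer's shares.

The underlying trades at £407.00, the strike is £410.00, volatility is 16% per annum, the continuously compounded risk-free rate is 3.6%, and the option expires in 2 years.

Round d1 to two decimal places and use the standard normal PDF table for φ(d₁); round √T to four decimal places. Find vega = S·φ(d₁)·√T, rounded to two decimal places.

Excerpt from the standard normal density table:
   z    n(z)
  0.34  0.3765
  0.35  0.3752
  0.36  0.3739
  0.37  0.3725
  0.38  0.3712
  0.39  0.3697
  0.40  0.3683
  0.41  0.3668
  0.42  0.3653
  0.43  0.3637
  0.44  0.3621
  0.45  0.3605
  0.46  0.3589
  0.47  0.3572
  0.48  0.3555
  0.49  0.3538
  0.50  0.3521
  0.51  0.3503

211.99

σ√T = 0.16·√2 = 0.2263
ln(S/K) + (r + σ²/2)T = ln(407/410) + (0.036 + 0.16²/2)·2 = -0.0073 + 0.0976 = 0.0903
d₁ = 0.0903 / 0.2263 = 0.3989 ⇒ 0.40
√T = √2 = 1.4142
φ(d₁) = φ(0.40) = 0.3683
vega = S·φ(d₁)·√T = 407·0.3683·1.4142 = 211.9859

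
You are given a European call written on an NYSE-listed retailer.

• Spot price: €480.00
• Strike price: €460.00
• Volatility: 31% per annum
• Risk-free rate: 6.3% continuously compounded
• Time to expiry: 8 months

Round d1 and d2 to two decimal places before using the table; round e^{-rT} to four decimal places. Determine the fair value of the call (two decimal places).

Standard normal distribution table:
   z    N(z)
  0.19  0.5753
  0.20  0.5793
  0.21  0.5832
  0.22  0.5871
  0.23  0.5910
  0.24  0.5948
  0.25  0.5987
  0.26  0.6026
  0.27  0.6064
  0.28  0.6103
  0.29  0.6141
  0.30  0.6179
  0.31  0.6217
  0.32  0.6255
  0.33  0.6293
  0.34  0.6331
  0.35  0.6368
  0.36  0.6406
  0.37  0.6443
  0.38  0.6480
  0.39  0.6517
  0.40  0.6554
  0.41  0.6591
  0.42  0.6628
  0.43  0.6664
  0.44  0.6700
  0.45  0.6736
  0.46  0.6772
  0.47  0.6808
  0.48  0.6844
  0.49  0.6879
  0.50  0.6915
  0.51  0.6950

€67.81

T = 0.6667;  σ√T = 0.2531
d₁ = [ln(480/460) + (0.063 + 0.31²/2)·0.6667] / 0.2531 = [0.0426 + 0.0740] / 0.2531 = 0.4606 → 0.46
d₂ = d₁ − σ√T = 0.4606 − 0.2531 = 0.2075 → 0.21
e^(−rT) = e^(−0.063·0.6667) = 0.9589
N(d₁) = N(0.46) = 0.6772;  N(d₂) = N(0.21) = 0.5832
C = 480·0.6772 − 460·0.9589·0.5832 = 325.0560 − 257.2460 = 67.8100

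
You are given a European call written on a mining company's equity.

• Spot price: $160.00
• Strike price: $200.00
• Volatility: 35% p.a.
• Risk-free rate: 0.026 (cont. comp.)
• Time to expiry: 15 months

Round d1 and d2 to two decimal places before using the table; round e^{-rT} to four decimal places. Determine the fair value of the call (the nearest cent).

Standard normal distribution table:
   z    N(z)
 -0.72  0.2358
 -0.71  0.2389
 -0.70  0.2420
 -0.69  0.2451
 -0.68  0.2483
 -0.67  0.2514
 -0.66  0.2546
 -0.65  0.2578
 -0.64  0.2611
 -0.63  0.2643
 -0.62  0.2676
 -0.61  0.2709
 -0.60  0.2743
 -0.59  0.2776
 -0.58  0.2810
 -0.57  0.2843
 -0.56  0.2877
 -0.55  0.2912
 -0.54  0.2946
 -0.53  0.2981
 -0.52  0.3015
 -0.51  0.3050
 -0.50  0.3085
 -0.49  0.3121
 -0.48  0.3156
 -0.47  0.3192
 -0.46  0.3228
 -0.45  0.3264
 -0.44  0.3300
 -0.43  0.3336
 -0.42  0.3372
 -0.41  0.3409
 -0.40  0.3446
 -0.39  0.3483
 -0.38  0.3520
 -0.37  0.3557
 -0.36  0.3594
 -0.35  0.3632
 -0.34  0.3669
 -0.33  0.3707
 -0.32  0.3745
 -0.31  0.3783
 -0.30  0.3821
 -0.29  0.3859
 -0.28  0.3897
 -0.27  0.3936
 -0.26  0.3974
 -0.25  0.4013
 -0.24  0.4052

$13.67

σ√T = 0.35·√1.25 = 0.3913
ln(S/K) + (r + σ²/2)T = ln(160/200) + (0.026 + 0.35²/2)·1.25 = -0.2231 + 0.1091 = -0.1141
d₁ = -0.1141 / 0.3913 = -0.2915 ≈ -0.29
d₂ = d₁ − σ√T = -0.2915 − 0.3913 = -0.6828 ≈ -0.68
exp(−rT) = exp(−0.026·1.25) = 0.9680
N(d₁) = N(-0.29) = 0.3859;  N(d₂) = N(-0.68) = 0.2483
C = 160·0.3859 − 200·0.9680·0.2483 = 61.7440 − 48.0709 = 13.6731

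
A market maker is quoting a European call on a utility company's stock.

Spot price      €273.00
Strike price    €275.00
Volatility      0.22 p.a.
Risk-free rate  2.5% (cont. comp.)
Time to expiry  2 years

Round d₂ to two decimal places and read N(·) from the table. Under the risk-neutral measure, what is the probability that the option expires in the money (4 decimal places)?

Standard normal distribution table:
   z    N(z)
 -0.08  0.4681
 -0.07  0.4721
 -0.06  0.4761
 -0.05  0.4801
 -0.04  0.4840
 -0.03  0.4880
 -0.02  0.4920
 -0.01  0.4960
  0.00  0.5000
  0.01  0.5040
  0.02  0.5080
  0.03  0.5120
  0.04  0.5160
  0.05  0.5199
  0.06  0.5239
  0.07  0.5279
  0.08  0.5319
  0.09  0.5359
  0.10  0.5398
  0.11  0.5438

T = 2;  σ√T = 0.3111
d₁ = [ln(273/275) + (0.025 + 0.22²/2)·2] / 0.3111 = [-0.0073 + 0.0984] / 0.3111 = 0.2928 ⇒ 0.29
d₂ = d₁ − σ√T = 0.2928 − 0.3111 = -0.0183 ⇒ -0.02
Risk-neutral Pr[S_T > K] = N(d₂) = N(-0.02) = 0.4920

0.4920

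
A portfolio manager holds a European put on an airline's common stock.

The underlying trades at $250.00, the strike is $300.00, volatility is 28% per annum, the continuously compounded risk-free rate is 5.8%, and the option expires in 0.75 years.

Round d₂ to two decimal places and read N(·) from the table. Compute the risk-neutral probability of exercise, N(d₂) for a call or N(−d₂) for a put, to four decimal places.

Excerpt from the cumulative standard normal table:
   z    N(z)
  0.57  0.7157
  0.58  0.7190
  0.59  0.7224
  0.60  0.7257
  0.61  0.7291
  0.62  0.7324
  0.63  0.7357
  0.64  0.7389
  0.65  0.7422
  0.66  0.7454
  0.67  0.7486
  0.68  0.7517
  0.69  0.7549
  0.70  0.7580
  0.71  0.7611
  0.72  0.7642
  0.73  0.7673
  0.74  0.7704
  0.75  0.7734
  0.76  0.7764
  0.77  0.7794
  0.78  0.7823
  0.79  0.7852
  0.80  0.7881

T = 0.75;  σ√T = 0.2425
ln(S/K) + (r + σ²/2)T = ln(250/300) + (0.058 + 0.28²/2)·0.75 = -0.1823 + 0.0729 = -0.1094
d₁ = -0.1094 / 0.2425 = -0.4512 ≈ -0.45
d₂ = d₁ − σ√T = -0.4512 − 0.2425 = -0.6937 ≈ -0.69
Pr(exercise) under Q = N(−d₂) = N(0.69) = 0.7549

0.7549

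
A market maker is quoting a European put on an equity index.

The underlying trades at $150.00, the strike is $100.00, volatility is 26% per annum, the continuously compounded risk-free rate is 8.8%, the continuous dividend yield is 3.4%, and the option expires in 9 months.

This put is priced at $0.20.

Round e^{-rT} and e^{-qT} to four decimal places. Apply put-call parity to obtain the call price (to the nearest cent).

$52.81

exp(−qT) = exp(−0.034·0.75) = 0.9748;  exp(−rT) = exp(−0.088·0.75) = 0.9361
Put-call parity: C − P = S·e^(−qT) − K·e^(−rT) = 150·0.9748 − 100·0.9361 = 146.2200 − 93.6100 = 52.6100
C = P + (C − P) = 0.20 + (52.6100) = 52.8100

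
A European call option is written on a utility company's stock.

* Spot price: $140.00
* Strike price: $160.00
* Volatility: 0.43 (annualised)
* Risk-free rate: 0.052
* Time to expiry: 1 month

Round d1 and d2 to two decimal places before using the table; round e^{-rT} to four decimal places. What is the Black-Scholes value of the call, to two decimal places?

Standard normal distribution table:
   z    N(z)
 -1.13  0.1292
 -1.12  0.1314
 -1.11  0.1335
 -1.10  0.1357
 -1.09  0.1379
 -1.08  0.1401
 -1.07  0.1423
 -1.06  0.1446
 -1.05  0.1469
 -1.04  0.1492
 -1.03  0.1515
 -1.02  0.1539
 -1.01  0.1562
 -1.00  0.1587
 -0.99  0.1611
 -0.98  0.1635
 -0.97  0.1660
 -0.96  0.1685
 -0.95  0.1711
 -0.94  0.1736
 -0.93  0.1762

$1.27

T = 0.08333;  σ√T = 0.1241
ln(S/K) + (r + σ²/2)T = ln(140/160) + (0.052 + 0.43²/2)·0.08333 = -0.1335 + 0.0120 = -0.1215
d₁ = -0.1215 / 0.1241 = -0.9788 which rounds to -0.98
d₂ = d₁ − σ√T = -0.9788 − 0.1241 = -1.1029 which rounds to -1.10
exp(−rT) = exp(−0.052·0.08333) = 0.9957
N(d₁) = N(-0.98) = 0.1635;  N(d₂) = N(-1.10) = 0.1357
C = 140·0.1635 − 160·0.9957·0.1357 = 22.8900 − 21.6186 = 1.2714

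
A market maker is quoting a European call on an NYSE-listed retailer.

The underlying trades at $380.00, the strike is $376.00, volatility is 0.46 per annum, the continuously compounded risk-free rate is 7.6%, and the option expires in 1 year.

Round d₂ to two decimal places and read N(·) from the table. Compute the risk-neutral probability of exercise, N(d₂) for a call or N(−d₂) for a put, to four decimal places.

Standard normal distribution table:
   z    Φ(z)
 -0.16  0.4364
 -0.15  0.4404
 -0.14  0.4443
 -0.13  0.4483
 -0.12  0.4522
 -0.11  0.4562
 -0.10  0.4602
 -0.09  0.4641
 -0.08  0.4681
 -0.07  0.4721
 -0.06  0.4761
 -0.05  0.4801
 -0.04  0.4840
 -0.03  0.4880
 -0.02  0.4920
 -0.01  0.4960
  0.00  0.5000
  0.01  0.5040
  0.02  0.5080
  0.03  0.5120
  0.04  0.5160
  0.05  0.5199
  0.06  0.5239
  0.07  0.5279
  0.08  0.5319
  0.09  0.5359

σ√T = 0.46 × 1.0000 = 0.4600
d₁ = [ln(380/376) + (0.076 + ½·0.46²)·1] / (σ√T) = (0.0106 + 0.1818) / 0.4600 = 0.4182 → 0.42
d₂ = 0.4182 − 0.4600 = -0.0418 → -0.04
Pr(exercise) under Q = N(d₂) = 0.4840

0.4840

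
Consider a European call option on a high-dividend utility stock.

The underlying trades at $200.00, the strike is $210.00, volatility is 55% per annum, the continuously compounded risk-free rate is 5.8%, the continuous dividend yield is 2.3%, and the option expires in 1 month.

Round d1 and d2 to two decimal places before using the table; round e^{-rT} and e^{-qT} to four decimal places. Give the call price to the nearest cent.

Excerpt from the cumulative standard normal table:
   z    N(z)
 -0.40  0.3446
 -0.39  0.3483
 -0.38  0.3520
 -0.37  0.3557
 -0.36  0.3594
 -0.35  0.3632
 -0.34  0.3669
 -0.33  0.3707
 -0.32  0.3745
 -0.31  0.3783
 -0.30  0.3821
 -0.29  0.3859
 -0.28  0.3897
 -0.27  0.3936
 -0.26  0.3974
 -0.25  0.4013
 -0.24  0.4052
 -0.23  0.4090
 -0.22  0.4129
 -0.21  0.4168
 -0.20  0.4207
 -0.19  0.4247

T = 0.08333;  σ√T = 0.1588
d₁ = [ln(200/210) + (0.058 − 0.023 + 0.55²/2)·0.08333] / 0.1588 = [-0.0488 + 0.0155] / 0.1588 = -0.2095 ⇒ -0.21
d₂ = d₁ − σ√T = -0.2095 − 0.1588 = -0.3683 ⇒ -0.37
e^(−qT) = e^(−0.023·0.08333) = 0.9981;  e^(−rT) = e^(−0.058·0.08333) = 0.9952
C = 200·0.9981·N(-0.21) − 210·0.9952·N(-0.37) = 200·0.9981·0.4168 − 210·0.9952·0.3557 = 83.2016 − 74.3385 = 8.8632

$8.86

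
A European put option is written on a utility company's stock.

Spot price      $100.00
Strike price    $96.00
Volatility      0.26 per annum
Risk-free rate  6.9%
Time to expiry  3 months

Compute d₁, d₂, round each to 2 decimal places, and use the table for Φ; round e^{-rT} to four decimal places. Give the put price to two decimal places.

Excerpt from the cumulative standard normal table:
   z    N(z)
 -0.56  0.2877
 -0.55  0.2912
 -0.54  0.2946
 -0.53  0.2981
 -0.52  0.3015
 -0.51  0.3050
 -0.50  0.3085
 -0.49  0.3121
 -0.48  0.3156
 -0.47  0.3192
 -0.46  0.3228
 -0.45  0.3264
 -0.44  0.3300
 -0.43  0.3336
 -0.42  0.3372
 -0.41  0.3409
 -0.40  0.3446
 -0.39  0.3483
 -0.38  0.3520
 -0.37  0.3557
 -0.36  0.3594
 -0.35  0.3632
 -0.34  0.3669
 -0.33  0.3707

$2.71

σ√T = 0.26·√0.25 = 0.1300
d₁ = [ln(100/96) + (0.069 + 0.26²/2)·0.25] / 0.1300 = [0.0408 + 0.0257] / 0.1300 = 0.5117 which rounds to 0.51
d₂ = d₁ − σ√T = 0.5117 − 0.1300 = 0.3817 which rounds to 0.38
e^(−rT) = e^(−0.069·0.25) = 0.9829
N(−d₂) = N(-0.38) = 0.3520;  N(−d₁) = N(-0.51) = 0.3050
P = 96·0.9829·0.3520 − 100·0.3050 = 33.2142 − 30.5000 = 2.7142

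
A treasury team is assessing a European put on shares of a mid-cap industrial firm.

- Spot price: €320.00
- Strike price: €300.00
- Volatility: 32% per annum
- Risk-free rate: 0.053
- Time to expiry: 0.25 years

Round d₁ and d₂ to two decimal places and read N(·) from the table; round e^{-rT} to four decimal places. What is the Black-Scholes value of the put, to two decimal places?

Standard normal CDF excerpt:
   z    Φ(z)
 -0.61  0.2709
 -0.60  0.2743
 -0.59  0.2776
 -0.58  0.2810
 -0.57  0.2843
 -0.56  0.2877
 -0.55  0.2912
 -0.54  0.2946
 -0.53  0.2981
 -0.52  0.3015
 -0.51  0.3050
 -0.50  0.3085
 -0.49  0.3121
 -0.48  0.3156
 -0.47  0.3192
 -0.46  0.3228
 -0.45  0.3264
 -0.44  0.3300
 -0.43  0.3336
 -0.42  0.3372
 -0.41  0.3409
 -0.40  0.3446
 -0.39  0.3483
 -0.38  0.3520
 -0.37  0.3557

σ√T = 0.32 × 0.5000 = 0.1600
ln(S/K) + (r + σ²/2)T = ln(320/300) + (0.053 + 0.32²/2)·0.25 = 0.0645 + 0.0261 = 0.0906
d₁ = 0.0906 / 0.1600 = 0.5662 → 0.57
d₂ = d₁ − σ√T = 0.5662 − 0.1600 = 0.4062 → 0.41
e^(−rT) = e^(−0.053·0.25) = 0.9868
N(−d₂) = N(-0.41) = 0.3409;  N(−d₁) = N(-0.57) = 0.2843
P = 300·0.9868·0.3409 − 320·0.2843 = 100.9200 − 90.9760 = 9.9440

€9.94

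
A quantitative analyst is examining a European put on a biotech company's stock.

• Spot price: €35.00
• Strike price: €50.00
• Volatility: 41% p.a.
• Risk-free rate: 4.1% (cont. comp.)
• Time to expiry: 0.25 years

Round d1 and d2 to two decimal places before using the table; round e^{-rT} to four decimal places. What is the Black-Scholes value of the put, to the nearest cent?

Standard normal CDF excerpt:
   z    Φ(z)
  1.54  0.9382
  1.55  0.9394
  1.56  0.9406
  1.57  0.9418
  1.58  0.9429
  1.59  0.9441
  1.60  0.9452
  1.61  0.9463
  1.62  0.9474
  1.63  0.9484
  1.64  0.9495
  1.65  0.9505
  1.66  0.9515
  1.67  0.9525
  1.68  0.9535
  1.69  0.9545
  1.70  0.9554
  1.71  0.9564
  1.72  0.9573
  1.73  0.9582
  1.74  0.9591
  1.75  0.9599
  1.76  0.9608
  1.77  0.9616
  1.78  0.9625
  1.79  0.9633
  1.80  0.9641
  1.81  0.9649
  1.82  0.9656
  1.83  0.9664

σ√T = 0.41 × 0.5000 = 0.2050
d₁ = [ln(35/50) + (0.041 + ½·0.41²)·0.25] / (σ√T) = (-0.3567 + 0.0313) / 0.2050 = -1.5874 ⇒ -1.59
d₂ = -1.5874 − 0.2050 = -1.7924 ⇒ -1.79
exp(−rT) = exp(−0.041·0.25) = 0.9898
P = 50·0.9898·N(1.79) − 35·N(1.59) = 50·0.9898·0.9633 − 35·0.9441 = 47.6737 − 33.0435 = 14.6302

€14.63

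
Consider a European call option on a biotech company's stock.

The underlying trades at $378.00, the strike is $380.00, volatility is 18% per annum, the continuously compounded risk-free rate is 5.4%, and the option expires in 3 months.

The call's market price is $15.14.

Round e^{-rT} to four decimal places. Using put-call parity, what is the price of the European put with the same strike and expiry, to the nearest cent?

exp(−rT) = exp(−0.054·0.25) = 0.9866
Put-call parity: C − P = S − K·e^(−rT) = 378 − 380·0.9866 = 378 − 374.9080 = 3.0920
P = C − (C − P) = 15.14 − (3.0920) = 12.0480

$12.05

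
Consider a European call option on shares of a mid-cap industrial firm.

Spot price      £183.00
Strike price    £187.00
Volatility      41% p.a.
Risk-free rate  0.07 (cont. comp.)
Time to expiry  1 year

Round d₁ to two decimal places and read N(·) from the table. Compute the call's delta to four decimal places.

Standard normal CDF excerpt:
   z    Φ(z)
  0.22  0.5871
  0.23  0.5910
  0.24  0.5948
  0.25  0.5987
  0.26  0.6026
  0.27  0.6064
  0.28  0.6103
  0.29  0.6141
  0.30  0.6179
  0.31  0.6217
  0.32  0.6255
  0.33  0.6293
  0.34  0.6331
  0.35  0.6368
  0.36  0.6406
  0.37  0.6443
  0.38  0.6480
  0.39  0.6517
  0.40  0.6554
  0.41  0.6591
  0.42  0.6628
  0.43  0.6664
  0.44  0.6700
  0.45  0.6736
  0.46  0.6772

T = 1;  σ√T = 0.4100
ln(S/K) + (r + σ²/2)T = ln(183/187) + (0.07 + 0.41²/2)·1 = -0.0216 + 0.1540 = 0.1324
d₁ = 0.1324 / 0.4100 = 0.3230 ≈ 0.32
N(d₁) = N(0.32) = 0.6255
Δ_call = N(d₁) = 0.6255

0.6255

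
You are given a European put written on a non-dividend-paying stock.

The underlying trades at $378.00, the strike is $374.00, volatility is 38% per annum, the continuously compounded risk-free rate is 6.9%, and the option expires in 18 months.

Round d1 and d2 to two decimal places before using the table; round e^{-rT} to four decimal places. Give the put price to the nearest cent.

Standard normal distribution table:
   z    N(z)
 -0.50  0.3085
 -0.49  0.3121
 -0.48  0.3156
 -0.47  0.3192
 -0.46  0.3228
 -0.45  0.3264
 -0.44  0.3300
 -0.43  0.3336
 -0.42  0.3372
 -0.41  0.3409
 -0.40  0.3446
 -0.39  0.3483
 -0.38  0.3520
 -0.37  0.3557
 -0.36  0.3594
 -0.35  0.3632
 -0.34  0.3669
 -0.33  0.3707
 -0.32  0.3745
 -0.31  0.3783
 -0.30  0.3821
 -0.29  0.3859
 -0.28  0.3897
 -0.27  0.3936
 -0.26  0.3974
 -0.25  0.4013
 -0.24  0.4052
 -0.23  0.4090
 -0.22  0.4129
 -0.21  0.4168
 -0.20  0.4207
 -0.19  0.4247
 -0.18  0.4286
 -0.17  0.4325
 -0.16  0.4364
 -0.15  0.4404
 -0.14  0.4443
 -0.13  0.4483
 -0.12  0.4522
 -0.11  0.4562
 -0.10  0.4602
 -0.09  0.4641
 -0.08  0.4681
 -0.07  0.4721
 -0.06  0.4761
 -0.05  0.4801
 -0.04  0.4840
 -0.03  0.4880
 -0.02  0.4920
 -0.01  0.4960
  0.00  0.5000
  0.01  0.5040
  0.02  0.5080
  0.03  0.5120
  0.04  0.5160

$47.97

σ√T = 0.38·√1.5 = 0.4654
d₁ = [ln(378/374) + (0.069 + 0.38²/2)·1.5] / 0.4654 = [0.0106 + 0.2118] / 0.4654 = 0.4779 → 0.48
d₂ = d₁ − σ√T = 0.4779 − 0.4654 = 0.0125 → 0.01
exp(−rT) = exp(−0.069·1.5) = 0.9017
P = 374·0.9017·N(-0.01) − 378·N(-0.48) = 374·0.9017·0.4960 − 378·0.3156 = 167.2690 − 119.2968 = 47.9722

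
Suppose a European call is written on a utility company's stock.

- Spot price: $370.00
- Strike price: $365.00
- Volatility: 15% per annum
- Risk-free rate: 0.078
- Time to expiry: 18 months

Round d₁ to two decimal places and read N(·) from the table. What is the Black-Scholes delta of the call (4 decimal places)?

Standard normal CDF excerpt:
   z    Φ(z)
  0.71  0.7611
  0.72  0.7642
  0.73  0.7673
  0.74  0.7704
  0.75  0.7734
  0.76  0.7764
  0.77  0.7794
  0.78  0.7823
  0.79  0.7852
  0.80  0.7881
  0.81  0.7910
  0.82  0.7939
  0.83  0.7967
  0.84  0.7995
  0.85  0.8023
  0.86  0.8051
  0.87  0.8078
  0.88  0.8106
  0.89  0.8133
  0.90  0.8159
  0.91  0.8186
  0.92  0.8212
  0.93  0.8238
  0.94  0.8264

σ√T = 0.15 × 1.2247 = 0.1837
d₁ = [ln(370/365) + (0.078 + 0.15²/2)·1.5] / 0.1837 = [0.0136 + 0.1339] / 0.1837 = 0.8028 which rounds to 0.80
N(d₁) = N(0.80) = 0.7881
Δ_call = N(d₁) = 0.7881

0.7881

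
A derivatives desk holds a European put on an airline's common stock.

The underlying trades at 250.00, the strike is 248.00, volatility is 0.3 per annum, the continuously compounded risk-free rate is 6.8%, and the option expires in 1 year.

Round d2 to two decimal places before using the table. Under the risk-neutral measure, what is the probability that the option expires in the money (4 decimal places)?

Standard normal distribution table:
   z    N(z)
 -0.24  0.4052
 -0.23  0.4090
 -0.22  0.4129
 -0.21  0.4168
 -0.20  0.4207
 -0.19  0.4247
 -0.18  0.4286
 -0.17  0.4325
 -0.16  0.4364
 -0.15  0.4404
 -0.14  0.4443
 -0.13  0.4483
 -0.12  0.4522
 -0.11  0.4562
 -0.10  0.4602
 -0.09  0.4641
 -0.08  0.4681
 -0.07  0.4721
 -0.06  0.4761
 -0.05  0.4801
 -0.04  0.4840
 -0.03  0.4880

0.4602

σ√T = 0.3·√1 = 0.3000
ln(S/K) + (r + σ²/2)T = ln(250/248) + (0.068 + 0.3²/2)·1 = 0.0080 + 0.1130 = 0.1210
d₁ = 0.1210 / 0.3000 = 0.4034 ≈ 0.40
d₂ = d₁ − σ√T = 0.4034 − 0.3000 = 0.1034 ≈ 0.10
Pr(exercise) under Q = N(−d₂) = N(-0.10) = 0.4602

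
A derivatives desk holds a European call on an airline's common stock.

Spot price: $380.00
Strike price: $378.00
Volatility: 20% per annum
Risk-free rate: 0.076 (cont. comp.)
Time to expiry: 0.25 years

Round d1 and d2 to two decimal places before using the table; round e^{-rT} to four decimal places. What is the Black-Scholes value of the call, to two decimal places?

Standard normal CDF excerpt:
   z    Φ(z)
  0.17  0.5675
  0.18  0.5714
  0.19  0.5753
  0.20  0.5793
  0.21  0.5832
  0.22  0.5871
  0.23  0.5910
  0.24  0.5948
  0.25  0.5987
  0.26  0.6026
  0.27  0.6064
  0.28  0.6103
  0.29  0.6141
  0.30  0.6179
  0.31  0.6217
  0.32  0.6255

σ√T = 0.2·√0.25 = 0.1000
d₁ = [ln(380/378) + (0.076 + 0.2²/2)·0.25] / 0.1000 = [0.0053 + 0.0240] / 0.1000 = 0.2928 ≈ 0.29
d₂ = d₁ − σ√T = 0.2928 − 0.1000 = 0.1928 ≈ 0.19
exp(−rT) = exp(−0.076·0.25) = 0.9812
N(d₁) = N(0.29) = 0.6141;  N(d₂) = N(0.19) = 0.5753
C = 380·0.6141 − 378·0.9812·0.5753 = 233.3580 − 213.3751 = 19.9829

$19.98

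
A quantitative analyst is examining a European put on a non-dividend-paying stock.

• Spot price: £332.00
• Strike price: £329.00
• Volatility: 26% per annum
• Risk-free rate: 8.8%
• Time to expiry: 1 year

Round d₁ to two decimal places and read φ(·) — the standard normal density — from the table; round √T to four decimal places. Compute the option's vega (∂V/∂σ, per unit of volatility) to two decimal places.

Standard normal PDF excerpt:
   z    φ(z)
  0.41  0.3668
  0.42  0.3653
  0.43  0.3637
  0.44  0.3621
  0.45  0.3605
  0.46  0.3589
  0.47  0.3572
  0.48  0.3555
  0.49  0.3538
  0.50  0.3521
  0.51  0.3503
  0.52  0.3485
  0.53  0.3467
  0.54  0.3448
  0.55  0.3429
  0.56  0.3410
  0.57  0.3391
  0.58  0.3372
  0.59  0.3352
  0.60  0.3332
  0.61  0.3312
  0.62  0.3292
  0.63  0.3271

σ√T = 0.26 × 1.0000 = 0.2600
d₁ = [ln(332/329) + (0.088 + ½·0.26²)·1] / (σ√T) = (0.0091 + 0.1218) / 0.2600 = 0.5034 ⇒ 0.50
√T = √1 = 1.0000
φ(d₁) = φ(0.50) = 0.3521
vega = S·φ(d₁)·√T = 332·0.3521·1.0000 = 116.8972

116.90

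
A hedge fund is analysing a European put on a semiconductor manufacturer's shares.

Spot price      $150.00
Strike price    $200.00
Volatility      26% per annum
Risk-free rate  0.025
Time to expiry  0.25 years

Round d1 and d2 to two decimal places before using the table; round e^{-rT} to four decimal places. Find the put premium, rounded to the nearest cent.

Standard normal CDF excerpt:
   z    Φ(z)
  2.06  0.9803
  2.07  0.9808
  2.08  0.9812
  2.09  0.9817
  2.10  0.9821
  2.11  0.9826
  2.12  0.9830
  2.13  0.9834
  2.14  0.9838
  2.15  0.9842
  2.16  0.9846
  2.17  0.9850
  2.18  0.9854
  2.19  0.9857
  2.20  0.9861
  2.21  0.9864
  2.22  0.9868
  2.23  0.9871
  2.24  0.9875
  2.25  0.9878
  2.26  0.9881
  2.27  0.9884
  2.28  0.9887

σ√T = 0.26·√0.25 = 0.1300
ln(S/K) + (r + σ²/2)T = ln(150/200) + (0.025 + 0.26²/2)·0.25 = -0.2877 + 0.0147 = -0.2730
d₁ = -0.2730 / 0.1300 = -2.0999 ⇒ -2.10
d₂ = d₁ − σ√T = -2.0999 − 0.1300 = -2.2299 ⇒ -2.23
exp(−rT) = exp(−0.025·0.25) = 0.9938
N(−d₂) = N(2.23) = 0.9871;  N(−d₁) = N(2.10) = 0.9821
P = 200·0.9938·0.9871 − 150·0.9821 = 196.1960 − 147.3150 = 48.8810

$48.88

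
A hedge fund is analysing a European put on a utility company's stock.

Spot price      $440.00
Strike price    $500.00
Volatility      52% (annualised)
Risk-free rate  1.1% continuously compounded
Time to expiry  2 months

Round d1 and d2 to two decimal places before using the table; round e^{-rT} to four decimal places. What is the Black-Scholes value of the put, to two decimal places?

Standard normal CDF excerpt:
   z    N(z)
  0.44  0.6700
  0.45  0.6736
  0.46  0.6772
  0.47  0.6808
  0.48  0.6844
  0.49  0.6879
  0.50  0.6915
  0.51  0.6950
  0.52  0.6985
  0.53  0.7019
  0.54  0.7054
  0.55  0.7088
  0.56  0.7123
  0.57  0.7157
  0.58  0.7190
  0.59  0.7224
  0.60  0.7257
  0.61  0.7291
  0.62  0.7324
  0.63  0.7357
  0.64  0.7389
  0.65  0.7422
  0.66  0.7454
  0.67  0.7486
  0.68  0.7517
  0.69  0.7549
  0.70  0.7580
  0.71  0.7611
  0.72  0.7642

$75.64

σ√T = 0.52·√0.1667 = 0.2123
d₁ = [ln(440/500) + (0.011 + ½·0.52²)·0.1667] / (σ√T) = (-0.1278 + 0.0244) / 0.2123 = -0.4874 ⇒ -0.49
d₂ = -0.4874 − 0.2123 = -0.6997 ⇒ -0.70
exp(−rT) = exp(−0.011·0.1667) = 0.9982
P = 500·0.9982·N(0.70) − 440·N(0.49) = 500·0.9982·0.7580 − 440·0.6879 = 378.3178 − 302.6760 = 75.6418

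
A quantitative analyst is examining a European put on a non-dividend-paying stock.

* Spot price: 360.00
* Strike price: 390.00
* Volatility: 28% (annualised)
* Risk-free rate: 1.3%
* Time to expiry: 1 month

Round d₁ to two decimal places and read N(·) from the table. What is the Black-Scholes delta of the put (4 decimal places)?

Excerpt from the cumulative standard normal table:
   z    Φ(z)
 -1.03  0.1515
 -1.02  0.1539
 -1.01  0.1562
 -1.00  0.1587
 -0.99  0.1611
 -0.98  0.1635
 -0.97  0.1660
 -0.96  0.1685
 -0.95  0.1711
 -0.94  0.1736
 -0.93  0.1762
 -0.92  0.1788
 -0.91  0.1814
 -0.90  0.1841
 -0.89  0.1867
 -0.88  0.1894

-0.8264

σ√T = 0.28·√0.08333 = 0.0808
d₁ = [ln(360/390) + (0.013 + 0.28²/2)·0.08333] / 0.0808 = [-0.0800 + 0.0043] / 0.0808 = -0.9365 ⇒ -0.94
N(d₁) = N(-0.94) = 0.1736
Δ_put = N(d₁) − 1 = 0.1736 − 1 = -0.8264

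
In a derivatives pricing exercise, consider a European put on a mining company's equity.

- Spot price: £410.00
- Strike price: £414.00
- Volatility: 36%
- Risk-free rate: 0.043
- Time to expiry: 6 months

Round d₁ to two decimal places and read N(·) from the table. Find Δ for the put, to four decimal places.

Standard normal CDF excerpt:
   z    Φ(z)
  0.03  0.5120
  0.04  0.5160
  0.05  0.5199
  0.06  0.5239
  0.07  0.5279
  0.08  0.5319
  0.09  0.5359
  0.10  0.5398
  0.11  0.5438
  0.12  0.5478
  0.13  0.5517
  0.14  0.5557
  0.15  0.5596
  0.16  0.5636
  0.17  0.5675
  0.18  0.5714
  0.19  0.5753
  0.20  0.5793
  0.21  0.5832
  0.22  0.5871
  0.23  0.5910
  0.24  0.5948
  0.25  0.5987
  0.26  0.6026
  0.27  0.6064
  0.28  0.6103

T = 0.5;  σ√T = 0.2546
ln(S/K) + (r + σ²/2)T = ln(410/414) + (0.043 + 0.36²/2)·0.5 = -0.0097 + 0.0539 = 0.0442
d₁ = 0.0442 / 0.2546 = 0.1736 ≈ 0.17
N(d₁) = N(0.17) = 0.5675
Δ_put = N(d₁) − 1 = 0.5675 − 1 = -0.4325

-0.4325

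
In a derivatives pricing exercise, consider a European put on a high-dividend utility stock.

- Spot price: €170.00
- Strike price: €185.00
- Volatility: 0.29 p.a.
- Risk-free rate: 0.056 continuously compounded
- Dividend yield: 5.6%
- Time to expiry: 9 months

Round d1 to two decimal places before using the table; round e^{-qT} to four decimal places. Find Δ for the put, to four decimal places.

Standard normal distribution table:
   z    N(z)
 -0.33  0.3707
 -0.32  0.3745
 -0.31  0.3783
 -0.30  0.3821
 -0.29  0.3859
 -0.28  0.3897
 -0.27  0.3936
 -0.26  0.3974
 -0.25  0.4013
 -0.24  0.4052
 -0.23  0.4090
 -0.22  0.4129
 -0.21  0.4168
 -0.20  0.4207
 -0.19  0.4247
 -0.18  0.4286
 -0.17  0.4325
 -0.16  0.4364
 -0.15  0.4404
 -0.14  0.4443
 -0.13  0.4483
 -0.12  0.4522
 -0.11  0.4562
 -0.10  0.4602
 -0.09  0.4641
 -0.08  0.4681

-0.5592

σ√T = 0.29 × 0.8660 = 0.2511
d₁ = [ln(170/185) + (0.056 − 0.056 + 0.29²/2)·0.75] / 0.2511 = [-0.0846 + 0.0315] / 0.2511 = -0.2111 ≈ -0.21
N(d₁) = N(-0.21) = 0.4168
Δ_put = exp(−qT)·(N(d₁) − 1) = 0.9589·(0.4168 − 1) = -0.5592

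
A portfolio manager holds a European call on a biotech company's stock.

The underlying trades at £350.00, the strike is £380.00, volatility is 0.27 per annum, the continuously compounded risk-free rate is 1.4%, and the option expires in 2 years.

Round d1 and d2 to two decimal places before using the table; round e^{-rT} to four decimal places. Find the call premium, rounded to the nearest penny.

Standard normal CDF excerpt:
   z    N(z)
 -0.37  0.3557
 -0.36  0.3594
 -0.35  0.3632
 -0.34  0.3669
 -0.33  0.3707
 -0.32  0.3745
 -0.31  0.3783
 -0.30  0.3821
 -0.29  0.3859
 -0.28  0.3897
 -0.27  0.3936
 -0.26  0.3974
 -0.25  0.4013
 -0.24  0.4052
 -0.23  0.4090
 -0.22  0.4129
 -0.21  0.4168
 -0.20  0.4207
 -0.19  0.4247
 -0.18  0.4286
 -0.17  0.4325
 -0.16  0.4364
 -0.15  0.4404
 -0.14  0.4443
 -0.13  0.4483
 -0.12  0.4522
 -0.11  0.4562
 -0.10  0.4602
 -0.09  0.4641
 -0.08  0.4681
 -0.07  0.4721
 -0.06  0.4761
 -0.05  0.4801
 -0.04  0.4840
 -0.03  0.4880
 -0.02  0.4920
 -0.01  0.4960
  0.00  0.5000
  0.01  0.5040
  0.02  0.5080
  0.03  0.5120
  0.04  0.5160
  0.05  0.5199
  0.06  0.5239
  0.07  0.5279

σ√T = 0.27·√2 = 0.3818
d₁ = [ln(350/380) + (0.014 + ½·0.27²)·2] / (σ√T) = (-0.0822 + 0.1009) / 0.3818 = 0.0489 ≈ 0.05
d₂ = 0.0489 − 0.3818 = -0.3330 ≈ -0.33
e^(−rT) = e^(−0.014·2) = 0.9724
C = 350·N(0.05) − 380·0.9724·N(-0.33) = 350·0.5199 − 380·0.9724·0.3707 = 181.9650 − 136.9781 = 44.9869

£44.99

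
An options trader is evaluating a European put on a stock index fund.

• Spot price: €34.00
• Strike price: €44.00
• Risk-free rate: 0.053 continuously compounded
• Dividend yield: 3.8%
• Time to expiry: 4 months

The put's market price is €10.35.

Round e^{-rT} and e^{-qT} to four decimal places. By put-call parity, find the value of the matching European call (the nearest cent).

€0.69

e^(−qT) = e^(−0.038·0.3333) = 0.9874;  e^(−rT) = e^(−0.053·0.3333) = 0.9825
Put-call parity: C − P = S·e^(−qT) − K·e^(−rT) = 34·0.9874 − 44·0.9825 = 33.5716 − 43.2300 = -9.6584
C = P + (C − P) = 10.35 + (-9.6584) = 0.6916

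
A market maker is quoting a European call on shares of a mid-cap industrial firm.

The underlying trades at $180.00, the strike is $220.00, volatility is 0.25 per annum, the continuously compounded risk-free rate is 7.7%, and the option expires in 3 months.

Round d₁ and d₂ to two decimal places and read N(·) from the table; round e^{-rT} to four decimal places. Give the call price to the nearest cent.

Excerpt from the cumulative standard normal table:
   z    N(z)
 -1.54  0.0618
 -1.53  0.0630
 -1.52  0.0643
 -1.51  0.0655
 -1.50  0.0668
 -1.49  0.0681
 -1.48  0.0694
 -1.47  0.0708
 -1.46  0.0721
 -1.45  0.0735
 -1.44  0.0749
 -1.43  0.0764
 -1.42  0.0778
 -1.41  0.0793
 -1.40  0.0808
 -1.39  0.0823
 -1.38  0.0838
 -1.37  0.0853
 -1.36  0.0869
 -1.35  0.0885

T = 0.25;  σ√T = 0.1250
d₁ = [ln(180/220) + (0.077 + 0.25²/2)·0.25] / 0.1250 = [-0.2007 + 0.0271] / 0.1250 = -1.3889 which rounds to -1.39
d₂ = d₁ − σ√T = -1.3889 − 0.1250 = -1.5139 which rounds to -1.51
e^(−rT) = e^(−0.077·0.25) = 0.9809
C = 180·N(-1.39) − 220·0.9809·N(-1.51) = 180·0.0823 − 220·0.9809·0.0655 = 14.8140 − 14.1348 = 0.6792

$0.68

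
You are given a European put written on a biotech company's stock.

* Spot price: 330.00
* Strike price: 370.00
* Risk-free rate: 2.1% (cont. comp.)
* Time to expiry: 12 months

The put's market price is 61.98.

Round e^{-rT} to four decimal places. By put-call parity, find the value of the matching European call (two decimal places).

exp(−rT) = exp(−0.021·1) = 0.9792
Put-call parity: C − P = S − K·e^(−rT) = 330 − 370·0.9792 = 330 − 362.3040 = -32.3040
C = P + (C − P) = 61.98 + (-32.3040) = 29.6760

29.68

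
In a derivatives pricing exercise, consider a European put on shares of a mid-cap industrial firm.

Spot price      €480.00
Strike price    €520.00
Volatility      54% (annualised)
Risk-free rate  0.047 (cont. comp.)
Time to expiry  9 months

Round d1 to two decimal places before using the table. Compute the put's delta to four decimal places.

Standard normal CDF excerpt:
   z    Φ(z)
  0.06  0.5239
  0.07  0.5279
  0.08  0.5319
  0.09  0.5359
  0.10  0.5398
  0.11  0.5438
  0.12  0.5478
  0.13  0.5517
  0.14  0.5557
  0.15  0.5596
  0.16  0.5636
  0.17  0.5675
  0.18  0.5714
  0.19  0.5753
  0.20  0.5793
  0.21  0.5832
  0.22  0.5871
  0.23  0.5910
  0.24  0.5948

σ√T = 0.54 × 0.8660 = 0.4677
ln(S/K) + (r + σ²/2)T = ln(480/520) + (0.047 + 0.54²/2)·0.75 = -0.0800 + 0.1446 = 0.0646
d₁ = 0.0646 / 0.4677 = 0.1380 → 0.14
N(d₁) = N(0.14) = 0.5557
Δ_put = N(d₁) − 1 = 0.5557 − 1 = -0.4443

-0.4443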